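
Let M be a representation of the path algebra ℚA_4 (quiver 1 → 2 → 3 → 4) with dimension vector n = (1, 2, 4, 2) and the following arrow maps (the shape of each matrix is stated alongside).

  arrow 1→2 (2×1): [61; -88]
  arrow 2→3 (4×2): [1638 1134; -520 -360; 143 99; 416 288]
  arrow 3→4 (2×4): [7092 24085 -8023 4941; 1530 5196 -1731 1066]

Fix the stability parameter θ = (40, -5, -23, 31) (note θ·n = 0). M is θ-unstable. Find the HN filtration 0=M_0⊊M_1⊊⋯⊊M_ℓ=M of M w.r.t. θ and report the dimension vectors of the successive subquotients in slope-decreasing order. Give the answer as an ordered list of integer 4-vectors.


Via rank(M_{q-1}∘⋯∘M_p): M ≅ I[1,4], I[2,2], I[3,3]^2, I[3,4].
μ_θ-semistable layers: μ^(1)=31; μ^(2)=4; μ^(3)=-5; μ^(4)=-23

((0, 0, 0, 2); (1, 1, 1, 0); (0, 1, 0, 0); (0, 0, 3, 0))


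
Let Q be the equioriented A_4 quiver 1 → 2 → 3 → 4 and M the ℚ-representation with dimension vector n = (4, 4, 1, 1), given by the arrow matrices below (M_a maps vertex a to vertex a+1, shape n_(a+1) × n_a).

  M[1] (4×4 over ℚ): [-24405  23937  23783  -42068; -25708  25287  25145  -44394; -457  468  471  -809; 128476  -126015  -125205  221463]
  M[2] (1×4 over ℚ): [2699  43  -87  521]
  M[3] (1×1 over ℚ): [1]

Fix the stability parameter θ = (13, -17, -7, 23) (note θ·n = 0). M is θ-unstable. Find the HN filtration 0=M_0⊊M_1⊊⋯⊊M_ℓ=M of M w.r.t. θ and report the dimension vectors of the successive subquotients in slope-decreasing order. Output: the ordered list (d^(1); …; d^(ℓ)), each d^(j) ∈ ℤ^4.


Via rank(M_{q-1}∘⋯∘M_p): M ≅ I[1,2]^3, I[1,4].
μ_θ-semistable layers: μ^(1)=23; μ^(2)=-2; μ^(3)=-11/3

((0, 0, 0, 1); (3, 3, 0, 0); (1, 1, 1, 0))


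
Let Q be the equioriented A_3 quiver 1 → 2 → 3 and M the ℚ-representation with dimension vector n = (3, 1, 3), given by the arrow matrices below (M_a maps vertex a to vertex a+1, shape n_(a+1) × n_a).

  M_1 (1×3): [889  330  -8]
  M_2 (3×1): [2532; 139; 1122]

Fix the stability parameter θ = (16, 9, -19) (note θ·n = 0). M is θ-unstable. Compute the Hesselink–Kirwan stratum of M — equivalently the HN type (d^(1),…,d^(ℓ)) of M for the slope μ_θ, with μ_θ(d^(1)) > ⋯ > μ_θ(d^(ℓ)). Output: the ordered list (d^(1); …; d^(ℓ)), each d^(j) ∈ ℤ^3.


Via rank(M_{q-1}∘⋯∘M_p): M ≅ I[1,1]^2, I[1,3], I[3,3]^2.
μ_θ-semistable layers: μ^(1)=16; μ^(2)=2; μ^(3)=-19

((2, 0, 0); (1, 1, 1); (0, 0, 2))


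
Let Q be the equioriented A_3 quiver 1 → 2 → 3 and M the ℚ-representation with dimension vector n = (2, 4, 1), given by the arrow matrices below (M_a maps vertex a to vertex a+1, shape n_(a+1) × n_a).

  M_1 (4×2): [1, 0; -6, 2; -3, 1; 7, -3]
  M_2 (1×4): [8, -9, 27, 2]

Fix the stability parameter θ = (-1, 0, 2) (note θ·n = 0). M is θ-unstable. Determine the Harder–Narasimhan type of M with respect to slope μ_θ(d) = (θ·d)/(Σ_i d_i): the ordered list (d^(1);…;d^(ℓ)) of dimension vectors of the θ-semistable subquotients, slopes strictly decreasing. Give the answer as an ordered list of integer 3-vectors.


Via rank(M_{q-1}∘⋯∘M_p): M ≅ I[1,2], I[1,3], I[2,2]^2.
μ_θ-semistable layers: μ^(1)=2; μ^(2)=0; μ^(3)=-1

((0, 0, 1); (0, 4, 0); (2, 0, 0))


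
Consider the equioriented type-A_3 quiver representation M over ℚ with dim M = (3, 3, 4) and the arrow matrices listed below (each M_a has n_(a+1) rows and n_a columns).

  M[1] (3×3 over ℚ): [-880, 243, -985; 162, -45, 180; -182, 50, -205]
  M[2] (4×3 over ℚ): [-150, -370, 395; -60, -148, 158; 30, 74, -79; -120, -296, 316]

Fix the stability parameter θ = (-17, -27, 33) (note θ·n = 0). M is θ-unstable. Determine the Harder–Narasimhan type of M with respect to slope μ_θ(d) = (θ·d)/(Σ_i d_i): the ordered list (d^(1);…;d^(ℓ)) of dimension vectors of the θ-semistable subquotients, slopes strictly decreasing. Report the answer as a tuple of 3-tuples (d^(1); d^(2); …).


Interval decomposition of M: I[1,1], I[1,2], I[1,3], I[2,2], I[3,3]^3.
HN type (ℓ=4): μ^(1)=33; μ^(2)=-17; μ^(3)=-22; μ^(4)=-27

((0, 0, 4); (1, 0, 0); (2, 2, 0); (0, 1, 0))


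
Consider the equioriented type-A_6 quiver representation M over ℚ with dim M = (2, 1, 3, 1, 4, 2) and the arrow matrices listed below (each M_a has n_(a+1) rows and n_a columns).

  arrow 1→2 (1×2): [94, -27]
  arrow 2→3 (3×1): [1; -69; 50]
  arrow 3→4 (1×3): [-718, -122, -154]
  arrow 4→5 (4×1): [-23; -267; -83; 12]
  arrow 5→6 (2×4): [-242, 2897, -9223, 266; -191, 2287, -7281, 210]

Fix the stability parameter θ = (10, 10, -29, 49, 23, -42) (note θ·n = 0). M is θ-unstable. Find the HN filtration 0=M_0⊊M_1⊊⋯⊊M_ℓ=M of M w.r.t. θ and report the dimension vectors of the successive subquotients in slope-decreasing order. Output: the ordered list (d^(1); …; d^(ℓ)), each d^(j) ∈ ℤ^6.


Interval decomposition of M: I[1,1], I[1,3], I[3,3], I[3,6], I[5,5]^2, I[5,6].
HN type (ℓ=5): μ^(1)=23; μ^(2)=10; μ^(3)=-3; μ^(4)=-19/2; μ^(5)=-29

((0, 0, 0, 0, 2, 0); (1, 0, 0, 1, 1, 1); (1, 1, 1, 0, 0, 0); (0, 0, 0, 0, 1, 1); (0, 0, 2, 0, 0, 0))


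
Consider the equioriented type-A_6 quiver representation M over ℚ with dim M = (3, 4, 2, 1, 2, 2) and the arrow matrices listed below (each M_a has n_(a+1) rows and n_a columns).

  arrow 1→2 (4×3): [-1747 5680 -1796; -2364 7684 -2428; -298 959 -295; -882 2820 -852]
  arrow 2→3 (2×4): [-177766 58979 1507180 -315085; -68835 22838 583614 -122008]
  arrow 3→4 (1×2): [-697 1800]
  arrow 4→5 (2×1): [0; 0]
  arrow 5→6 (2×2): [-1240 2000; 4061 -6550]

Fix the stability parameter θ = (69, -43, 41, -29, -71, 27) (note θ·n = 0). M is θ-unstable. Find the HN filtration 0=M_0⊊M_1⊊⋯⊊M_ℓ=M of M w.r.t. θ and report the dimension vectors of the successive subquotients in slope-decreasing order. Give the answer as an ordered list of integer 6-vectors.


Via rank(M_{q-1}∘⋯∘M_p): M ≅ I[1,2], I[1,3], I[1,4], I[2,2], I[5,5], I[5,6], I[6,6].
μ_θ-semistable layers: μ^(1)=41; μ^(2)=27; μ^(3)=13; μ^(4)=19/2; μ^(5)=-43; μ^(6)=-71

((0, 0, 1, 0, 0, 0); (0, 0, 0, 0, 0, 2); (2, 2, 0, 0, 0, 0); (1, 1, 1, 1, 0, 0); (0, 1, 0, 0, 0, 0); (0, 0, 0, 0, 2, 0))


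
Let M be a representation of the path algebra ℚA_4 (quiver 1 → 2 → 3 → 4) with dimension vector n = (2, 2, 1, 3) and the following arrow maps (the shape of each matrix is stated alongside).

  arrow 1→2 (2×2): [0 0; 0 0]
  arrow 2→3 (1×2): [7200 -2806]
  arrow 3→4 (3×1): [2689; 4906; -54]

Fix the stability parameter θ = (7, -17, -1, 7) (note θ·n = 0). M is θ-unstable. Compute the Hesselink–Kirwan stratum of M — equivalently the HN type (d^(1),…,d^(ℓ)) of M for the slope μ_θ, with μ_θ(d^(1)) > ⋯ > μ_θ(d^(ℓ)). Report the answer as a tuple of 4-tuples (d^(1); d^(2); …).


Interval decomposition of M: I[1,1]^2, I[2,2], I[2,4], I[4,4]^2.
HN type (ℓ=3): μ^(1)=7; μ^(2)=-1; μ^(3)=-17

((2, 0, 0, 3); (0, 0, 1, 0); (0, 2, 0, 0))


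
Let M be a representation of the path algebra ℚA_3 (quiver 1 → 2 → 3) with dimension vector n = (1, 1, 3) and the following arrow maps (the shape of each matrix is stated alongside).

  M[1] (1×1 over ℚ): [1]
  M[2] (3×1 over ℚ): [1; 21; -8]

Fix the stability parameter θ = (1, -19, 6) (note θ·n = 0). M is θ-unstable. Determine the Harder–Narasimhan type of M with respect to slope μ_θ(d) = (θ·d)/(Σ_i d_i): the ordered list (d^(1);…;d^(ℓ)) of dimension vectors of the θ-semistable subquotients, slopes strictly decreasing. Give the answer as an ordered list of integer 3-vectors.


Barcode: M ≅ I[1,3], I[3,3]^2. HN layers by μ_θ (2 steps, strictly decreasing):
  μ^(1)=6; μ^(2)=-9

((0, 0, 3); (1, 1, 0))


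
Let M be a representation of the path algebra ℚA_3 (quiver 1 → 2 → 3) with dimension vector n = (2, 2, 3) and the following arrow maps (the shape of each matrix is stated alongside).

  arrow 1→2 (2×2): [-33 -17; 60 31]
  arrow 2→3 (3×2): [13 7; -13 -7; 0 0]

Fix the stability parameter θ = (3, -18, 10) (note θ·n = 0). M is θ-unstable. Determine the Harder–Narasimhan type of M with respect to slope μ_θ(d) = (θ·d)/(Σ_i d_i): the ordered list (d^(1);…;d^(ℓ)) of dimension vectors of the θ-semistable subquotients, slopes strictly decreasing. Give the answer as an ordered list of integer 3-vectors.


Via rank(M_{q-1}∘⋯∘M_p): M ≅ I[1,2], I[1,3], I[3,3]^2.
μ_θ-semistable layers: μ^(1)=10; μ^(2)=-15/2

((0, 0, 3); (2, 2, 0))


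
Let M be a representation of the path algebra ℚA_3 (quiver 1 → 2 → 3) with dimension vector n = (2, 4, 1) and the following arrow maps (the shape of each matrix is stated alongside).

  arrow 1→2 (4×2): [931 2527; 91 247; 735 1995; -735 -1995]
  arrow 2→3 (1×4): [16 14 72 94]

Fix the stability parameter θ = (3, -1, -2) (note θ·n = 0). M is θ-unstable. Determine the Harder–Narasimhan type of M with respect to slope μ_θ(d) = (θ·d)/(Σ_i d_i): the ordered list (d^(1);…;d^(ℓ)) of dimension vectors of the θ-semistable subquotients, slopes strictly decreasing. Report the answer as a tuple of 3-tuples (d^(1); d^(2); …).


Interval decomposition of M: I[1,1], I[1,2], I[2,2]^2, I[2,3].
HN type (ℓ=4): μ^(1)=3; μ^(2)=1; μ^(3)=-1; μ^(4)=-3/2

((1, 0, 0); (1, 1, 0); (0, 2, 0); (0, 1, 1))


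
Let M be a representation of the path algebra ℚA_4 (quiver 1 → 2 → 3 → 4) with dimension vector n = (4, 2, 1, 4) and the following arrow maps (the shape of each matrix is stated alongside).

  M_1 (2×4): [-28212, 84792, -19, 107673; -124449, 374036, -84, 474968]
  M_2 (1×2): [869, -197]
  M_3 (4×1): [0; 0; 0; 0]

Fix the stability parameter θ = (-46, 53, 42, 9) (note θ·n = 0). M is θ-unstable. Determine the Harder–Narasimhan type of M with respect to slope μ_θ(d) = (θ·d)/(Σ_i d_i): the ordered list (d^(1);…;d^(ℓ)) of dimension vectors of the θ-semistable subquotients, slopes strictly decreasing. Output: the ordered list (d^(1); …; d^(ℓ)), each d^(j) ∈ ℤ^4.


Barcode: M ≅ I[1,1]^2, I[1,2], I[1,3], I[4,4]^4. HN layers by μ_θ (4 steps, strictly decreasing):
  μ^(1)=53; μ^(2)=95/2; μ^(3)=9; μ^(4)=-46

((0, 1, 0, 0); (0, 1, 1, 0); (0, 0, 0, 4); (4, 0, 0, 0))


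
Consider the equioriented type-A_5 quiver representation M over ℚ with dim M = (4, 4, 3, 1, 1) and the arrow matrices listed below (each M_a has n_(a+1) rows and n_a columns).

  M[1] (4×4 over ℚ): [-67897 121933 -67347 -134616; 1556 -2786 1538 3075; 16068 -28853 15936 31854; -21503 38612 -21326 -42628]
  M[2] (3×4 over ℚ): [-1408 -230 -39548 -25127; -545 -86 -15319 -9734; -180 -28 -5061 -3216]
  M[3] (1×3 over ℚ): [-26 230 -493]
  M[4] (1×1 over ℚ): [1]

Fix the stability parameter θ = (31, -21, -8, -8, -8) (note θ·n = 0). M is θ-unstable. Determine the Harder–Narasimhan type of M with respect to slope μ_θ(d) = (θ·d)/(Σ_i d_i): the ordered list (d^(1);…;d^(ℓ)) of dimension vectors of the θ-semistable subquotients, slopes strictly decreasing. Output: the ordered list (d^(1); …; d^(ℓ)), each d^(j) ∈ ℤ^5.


Via rank(M_{q-1}∘⋯∘M_p): M ≅ I[1,2], I[1,3]^2, I[1,5].
μ_θ-semistable layers: μ^(1)=5; μ^(2)=2/3; μ^(3)=-14/5

((1, 1, 0, 0, 0); (2, 2, 2, 0, 0); (1, 1, 1, 1, 1))


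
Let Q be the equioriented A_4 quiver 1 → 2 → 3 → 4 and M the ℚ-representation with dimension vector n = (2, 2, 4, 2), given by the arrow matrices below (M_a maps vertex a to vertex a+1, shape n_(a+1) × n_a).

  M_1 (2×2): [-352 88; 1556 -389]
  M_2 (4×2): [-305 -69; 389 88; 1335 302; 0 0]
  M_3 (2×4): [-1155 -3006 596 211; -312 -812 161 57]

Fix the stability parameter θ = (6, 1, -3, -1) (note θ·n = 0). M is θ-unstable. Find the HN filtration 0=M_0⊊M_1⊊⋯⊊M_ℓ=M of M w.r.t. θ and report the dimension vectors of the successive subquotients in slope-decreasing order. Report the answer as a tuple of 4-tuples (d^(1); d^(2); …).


Barcode: M ≅ I[1,1], I[1,4], I[2,4], I[3,3]^2. HN layers by μ_θ (4 steps, strictly decreasing):
  μ^(1)=6; μ^(2)=3/4; μ^(3)=-1; μ^(4)=-3

((1, 0, 0, 0); (1, 1, 1, 1); (0, 1, 1, 1); (0, 0, 2, 0))


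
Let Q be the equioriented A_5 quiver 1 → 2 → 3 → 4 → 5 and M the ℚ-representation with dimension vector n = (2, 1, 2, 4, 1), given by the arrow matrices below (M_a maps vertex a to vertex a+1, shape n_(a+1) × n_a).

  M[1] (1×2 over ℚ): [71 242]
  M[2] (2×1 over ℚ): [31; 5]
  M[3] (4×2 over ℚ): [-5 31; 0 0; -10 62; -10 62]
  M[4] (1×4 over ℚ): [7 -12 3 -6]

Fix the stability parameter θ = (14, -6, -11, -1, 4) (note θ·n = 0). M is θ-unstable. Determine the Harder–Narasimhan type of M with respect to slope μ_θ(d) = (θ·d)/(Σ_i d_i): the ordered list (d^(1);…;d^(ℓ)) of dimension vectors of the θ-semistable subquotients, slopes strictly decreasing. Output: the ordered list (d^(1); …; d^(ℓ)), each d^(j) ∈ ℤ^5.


Via rank(M_{q-1}∘⋯∘M_p): M ≅ I[1,1], I[1,3], I[3,5], I[4,4]^3.
μ_θ-semistable layers: μ^(1)=14; μ^(2)=4; μ^(3)=-1; μ^(4)=-11

((1, 0, 0, 0, 0); (0, 0, 0, 0, 1); (1, 1, 1, 4, 0); (0, 0, 1, 0, 0))


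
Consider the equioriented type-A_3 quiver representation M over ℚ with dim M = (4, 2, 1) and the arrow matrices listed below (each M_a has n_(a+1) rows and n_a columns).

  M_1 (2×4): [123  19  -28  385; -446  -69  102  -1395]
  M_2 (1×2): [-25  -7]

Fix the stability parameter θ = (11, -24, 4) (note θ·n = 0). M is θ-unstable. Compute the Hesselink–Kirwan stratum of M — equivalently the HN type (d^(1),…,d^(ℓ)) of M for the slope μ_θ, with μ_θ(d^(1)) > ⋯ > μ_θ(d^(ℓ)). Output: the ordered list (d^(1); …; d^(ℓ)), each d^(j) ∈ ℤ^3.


Interval decomposition of M: I[1,1]^2, I[1,2], I[1,3].
HN type (ℓ=3): μ^(1)=11; μ^(2)=4; μ^(3)=-13/2

((2, 0, 0); (0, 0, 1); (2, 2, 0))


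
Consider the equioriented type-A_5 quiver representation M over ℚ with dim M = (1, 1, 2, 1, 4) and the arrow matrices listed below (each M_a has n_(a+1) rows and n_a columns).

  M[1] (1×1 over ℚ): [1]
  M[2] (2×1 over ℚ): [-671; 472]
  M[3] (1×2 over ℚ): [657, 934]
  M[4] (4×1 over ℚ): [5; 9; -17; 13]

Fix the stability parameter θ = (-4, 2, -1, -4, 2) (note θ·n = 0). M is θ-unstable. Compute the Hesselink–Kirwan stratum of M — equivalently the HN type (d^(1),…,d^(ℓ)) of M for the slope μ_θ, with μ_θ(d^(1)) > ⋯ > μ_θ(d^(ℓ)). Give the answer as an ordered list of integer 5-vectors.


Barcode: M ≅ I[1,5], I[3,3], I[5,5]^3. HN layers by μ_θ (3 steps, strictly decreasing):
  μ^(1)=2; μ^(2)=-1; μ^(3)=-4

((0, 0, 0, 0, 4); (0, 1, 2, 1, 0); (1, 0, 0, 0, 0))


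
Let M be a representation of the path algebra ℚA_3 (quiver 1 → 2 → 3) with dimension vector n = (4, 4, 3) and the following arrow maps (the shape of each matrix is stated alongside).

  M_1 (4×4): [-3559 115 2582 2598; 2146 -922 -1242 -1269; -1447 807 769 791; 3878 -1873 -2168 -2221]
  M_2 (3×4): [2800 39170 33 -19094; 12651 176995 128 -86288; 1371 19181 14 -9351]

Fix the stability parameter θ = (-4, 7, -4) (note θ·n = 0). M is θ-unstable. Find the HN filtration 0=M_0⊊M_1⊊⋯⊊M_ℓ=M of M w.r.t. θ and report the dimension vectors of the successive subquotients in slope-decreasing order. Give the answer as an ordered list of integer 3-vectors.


Interval decomposition of M: I[1,2], I[1,3]^3.
HN type (ℓ=3): μ^(1)=7; μ^(2)=3/2; μ^(3)=-4

((0, 1, 0); (0, 3, 3); (4, 0, 0))


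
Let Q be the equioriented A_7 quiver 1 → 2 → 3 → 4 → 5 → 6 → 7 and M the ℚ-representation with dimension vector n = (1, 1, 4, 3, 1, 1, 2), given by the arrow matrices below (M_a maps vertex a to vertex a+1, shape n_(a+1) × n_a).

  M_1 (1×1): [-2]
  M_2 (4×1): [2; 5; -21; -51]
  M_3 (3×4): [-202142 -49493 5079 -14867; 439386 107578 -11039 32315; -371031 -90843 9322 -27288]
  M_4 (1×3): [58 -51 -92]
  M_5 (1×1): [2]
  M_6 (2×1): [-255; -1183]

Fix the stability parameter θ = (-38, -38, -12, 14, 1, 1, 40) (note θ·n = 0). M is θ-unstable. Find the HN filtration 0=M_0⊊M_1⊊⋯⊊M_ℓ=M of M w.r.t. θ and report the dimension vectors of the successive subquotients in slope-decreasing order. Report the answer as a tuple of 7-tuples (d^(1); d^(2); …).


Barcode: M ≅ I[1,7], I[3,3], I[3,4]^2, I[7,7]. HN layers by μ_θ (5 steps, strictly decreasing):
  μ^(1)=40; μ^(2)=14; μ^(3)=16/3; μ^(4)=-12; μ^(5)=-38

((0, 0, 0, 0, 0, 0, 2); (0, 0, 0, 2, 0, 0, 0); (0, 0, 0, 1, 1, 1, 0); (0, 0, 4, 0, 0, 0, 0); (1, 1, 0, 0, 0, 0, 0))


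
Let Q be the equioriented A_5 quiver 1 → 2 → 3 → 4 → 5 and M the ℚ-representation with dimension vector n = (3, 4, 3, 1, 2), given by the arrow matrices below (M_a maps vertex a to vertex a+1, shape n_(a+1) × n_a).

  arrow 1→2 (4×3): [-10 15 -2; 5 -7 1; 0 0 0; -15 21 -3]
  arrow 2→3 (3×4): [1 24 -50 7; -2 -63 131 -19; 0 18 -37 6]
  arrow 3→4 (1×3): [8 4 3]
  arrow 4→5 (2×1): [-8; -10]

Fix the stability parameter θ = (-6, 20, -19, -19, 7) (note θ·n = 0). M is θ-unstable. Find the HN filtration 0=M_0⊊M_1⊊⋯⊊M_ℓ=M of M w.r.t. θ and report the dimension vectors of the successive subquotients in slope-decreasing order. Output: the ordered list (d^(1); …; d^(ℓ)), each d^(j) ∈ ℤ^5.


Via rank(M_{q-1}∘⋯∘M_p): M ≅ I[1,1], I[1,2], I[1,3], I[2,3], I[2,5], I[5,5].
μ_θ-semistable layers: μ^(1)=20; μ^(2)=7; μ^(3)=1/2; μ^(4)=-6

((0, 1, 0, 0, 0); (0, 0, 0, 0, 2); (0, 2, 2, 0, 0); (3, 1, 1, 1, 0))


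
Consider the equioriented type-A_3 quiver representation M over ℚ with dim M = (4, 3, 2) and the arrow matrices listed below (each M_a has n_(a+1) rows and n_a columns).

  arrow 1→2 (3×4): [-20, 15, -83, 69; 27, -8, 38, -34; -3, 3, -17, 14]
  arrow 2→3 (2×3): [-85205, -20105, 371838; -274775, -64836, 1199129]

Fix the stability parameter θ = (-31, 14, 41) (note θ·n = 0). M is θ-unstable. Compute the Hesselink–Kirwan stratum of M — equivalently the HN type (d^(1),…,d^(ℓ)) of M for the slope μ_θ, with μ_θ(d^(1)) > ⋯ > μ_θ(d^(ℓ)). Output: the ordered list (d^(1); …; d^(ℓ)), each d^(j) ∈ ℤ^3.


Via rank(M_{q-1}∘⋯∘M_p): M ≅ I[1,1], I[1,2], I[1,3]^2.
μ_θ-semistable layers: μ^(1)=41; μ^(2)=14; μ^(3)=-31

((0, 0, 2); (0, 3, 0); (4, 0, 0))


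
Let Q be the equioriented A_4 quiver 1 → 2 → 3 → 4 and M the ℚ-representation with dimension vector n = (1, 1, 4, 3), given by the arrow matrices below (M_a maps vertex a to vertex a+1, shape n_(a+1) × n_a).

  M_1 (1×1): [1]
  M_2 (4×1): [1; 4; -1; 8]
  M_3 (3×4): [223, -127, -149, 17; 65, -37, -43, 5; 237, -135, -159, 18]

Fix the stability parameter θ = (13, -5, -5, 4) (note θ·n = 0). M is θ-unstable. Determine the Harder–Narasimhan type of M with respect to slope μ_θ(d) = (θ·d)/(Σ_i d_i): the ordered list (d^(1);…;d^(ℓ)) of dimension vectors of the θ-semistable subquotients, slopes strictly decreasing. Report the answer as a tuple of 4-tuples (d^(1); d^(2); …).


Via rank(M_{q-1}∘⋯∘M_p): M ≅ I[1,3], I[3,3], I[3,4]^2, I[4,4].
μ_θ-semistable layers: μ^(1)=4; μ^(2)=1; μ^(3)=-5

((0, 0, 0, 3); (1, 1, 1, 0); (0, 0, 3, 0))


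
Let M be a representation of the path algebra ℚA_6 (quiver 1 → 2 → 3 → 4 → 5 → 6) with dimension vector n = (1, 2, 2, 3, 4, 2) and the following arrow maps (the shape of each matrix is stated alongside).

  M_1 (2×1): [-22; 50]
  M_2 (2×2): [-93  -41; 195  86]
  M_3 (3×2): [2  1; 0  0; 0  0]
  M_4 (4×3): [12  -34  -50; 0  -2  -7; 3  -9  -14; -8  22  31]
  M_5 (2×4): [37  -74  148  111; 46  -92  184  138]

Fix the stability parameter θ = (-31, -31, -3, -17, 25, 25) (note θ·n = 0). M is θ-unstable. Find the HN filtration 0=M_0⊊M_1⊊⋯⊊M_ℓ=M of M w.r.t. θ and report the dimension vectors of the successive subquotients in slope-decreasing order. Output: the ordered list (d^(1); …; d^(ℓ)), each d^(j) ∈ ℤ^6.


Via rank(M_{q-1}∘⋯∘M_p): M ≅ I[1,5], I[2,3], I[4,5], I[4,6], I[5,5], I[6,6].
μ_θ-semistable layers: μ^(1)=25; μ^(2)=-3; μ^(3)=-10; μ^(4)=-17; μ^(5)=-31

((0, 0, 0, 0, 4, 2); (0, 0, 1, 0, 0, 0); (0, 0, 1, 1, 0, 0); (0, 0, 0, 2, 0, 0); (1, 2, 0, 0, 0, 0))


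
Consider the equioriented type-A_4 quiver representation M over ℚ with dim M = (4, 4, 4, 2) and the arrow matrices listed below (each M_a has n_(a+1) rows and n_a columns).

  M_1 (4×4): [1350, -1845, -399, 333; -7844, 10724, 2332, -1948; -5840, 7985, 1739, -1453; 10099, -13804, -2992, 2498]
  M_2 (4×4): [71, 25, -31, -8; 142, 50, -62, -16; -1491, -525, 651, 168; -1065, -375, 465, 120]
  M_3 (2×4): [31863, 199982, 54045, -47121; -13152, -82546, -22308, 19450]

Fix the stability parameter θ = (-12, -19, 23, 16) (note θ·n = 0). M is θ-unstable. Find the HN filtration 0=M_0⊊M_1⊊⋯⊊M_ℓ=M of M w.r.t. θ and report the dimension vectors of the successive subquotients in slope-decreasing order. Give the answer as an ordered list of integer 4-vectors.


Via rank(M_{q-1}∘⋯∘M_p): M ≅ I[1,1]^2, I[1,2], I[1,4], I[2,2]^2, I[3,3]^2, I[3,4].
μ_θ-semistable layers: μ^(1)=23; μ^(2)=39/2; μ^(3)=-12; μ^(4)=-31/2; μ^(5)=-19

((0, 0, 2, 0); (0, 0, 2, 2); (2, 0, 0, 0); (2, 2, 0, 0); (0, 2, 0, 0))


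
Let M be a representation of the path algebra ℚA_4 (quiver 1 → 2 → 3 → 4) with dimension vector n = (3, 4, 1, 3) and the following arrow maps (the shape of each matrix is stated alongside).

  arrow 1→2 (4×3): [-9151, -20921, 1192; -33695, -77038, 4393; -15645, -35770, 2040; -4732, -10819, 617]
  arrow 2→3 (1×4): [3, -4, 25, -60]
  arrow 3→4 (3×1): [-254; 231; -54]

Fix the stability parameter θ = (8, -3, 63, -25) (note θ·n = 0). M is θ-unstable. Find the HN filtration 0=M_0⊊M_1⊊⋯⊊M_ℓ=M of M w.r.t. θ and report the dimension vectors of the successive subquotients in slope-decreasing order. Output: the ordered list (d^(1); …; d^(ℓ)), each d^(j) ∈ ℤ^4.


Via rank(M_{q-1}∘⋯∘M_p): M ≅ I[1,2]^2, I[1,4], I[2,2], I[4,4]^2.
μ_θ-semistable layers: μ^(1)=19; μ^(2)=5/2; μ^(3)=-3; μ^(4)=-25

((0, 0, 1, 1); (3, 3, 0, 0); (0, 1, 0, 0); (0, 0, 0, 2))


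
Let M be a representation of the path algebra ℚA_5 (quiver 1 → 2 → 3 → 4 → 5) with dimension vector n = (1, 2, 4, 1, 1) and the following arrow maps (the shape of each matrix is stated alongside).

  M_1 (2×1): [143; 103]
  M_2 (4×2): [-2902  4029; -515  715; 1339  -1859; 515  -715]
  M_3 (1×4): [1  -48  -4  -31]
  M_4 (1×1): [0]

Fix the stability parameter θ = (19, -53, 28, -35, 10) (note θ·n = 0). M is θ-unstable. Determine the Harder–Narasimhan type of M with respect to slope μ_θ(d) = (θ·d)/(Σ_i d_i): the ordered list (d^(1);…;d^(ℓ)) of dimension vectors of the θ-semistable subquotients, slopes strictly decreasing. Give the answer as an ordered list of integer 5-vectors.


Barcode: M ≅ I[1,4], I[2,3], I[3,3]^2, I[5,5]. HN layers by μ_θ (5 steps, strictly decreasing):
  μ^(1)=28; μ^(2)=10; μ^(3)=-7/2; μ^(4)=-17; μ^(5)=-53

((0, 0, 3, 0, 0); (0, 0, 0, 0, 1); (0, 0, 1, 1, 0); (1, 1, 0, 0, 0); (0, 1, 0, 0, 0))


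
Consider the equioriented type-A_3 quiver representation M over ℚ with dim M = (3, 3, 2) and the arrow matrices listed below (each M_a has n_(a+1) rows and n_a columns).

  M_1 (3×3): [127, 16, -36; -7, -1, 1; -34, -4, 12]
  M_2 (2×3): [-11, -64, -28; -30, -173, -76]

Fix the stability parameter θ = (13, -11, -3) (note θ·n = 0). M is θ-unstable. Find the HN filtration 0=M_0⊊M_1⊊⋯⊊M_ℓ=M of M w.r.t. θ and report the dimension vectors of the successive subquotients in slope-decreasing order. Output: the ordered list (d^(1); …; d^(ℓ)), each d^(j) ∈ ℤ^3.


Barcode: M ≅ I[1,1], I[1,3]^2, I[2,2]. HN layers by μ_θ (3 steps, strictly decreasing):
  μ^(1)=13; μ^(2)=-1/3; μ^(3)=-11

((1, 0, 0); (2, 2, 2); (0, 1, 0))


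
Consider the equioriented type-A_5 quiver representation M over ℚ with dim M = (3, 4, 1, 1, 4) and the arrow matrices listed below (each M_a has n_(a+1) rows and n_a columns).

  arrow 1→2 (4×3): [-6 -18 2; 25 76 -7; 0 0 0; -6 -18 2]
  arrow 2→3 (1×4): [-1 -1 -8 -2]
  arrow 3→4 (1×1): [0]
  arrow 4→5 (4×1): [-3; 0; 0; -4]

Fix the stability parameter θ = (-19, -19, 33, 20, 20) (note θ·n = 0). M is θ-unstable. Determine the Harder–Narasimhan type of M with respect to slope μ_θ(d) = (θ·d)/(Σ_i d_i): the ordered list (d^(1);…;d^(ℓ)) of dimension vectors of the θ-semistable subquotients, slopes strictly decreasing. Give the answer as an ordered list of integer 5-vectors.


Barcode: M ≅ I[1,1], I[1,2], I[1,3], I[2,2]^2, I[4,5], I[5,5]^3. HN layers by μ_θ (3 steps, strictly decreasing):
  μ^(1)=33; μ^(2)=20; μ^(3)=-19

((0, 0, 1, 0, 0); (0, 0, 0, 1, 4); (3, 4, 0, 0, 0))


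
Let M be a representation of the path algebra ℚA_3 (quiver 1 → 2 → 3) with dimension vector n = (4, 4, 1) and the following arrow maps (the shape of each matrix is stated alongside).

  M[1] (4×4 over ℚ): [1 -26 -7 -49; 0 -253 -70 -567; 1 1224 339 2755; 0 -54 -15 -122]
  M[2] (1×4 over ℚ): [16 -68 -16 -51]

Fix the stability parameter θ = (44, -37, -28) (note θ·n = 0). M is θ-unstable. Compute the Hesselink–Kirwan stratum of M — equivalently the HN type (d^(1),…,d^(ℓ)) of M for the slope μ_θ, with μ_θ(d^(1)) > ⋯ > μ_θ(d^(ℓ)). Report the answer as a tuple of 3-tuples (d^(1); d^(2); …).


Via rank(M_{q-1}∘⋯∘M_p): M ≅ I[1,2]^3, I[1,3].
μ_θ-semistable layers: μ^(1)=7/2; μ^(2)=-7

((3, 3, 0); (1, 1, 1))


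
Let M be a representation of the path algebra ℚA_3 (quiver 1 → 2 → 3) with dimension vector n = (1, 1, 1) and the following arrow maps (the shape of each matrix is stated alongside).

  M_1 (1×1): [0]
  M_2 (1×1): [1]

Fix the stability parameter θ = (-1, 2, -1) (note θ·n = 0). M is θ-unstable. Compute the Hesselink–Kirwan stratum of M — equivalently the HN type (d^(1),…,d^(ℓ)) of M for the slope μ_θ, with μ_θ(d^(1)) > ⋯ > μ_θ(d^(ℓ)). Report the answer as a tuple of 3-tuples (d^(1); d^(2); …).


Barcode: M ≅ I[1,1], I[2,3]. HN layers by μ_θ (2 steps, strictly decreasing):
  μ^(1)=1/2; μ^(2)=-1

((0, 1, 1); (1, 0, 0))


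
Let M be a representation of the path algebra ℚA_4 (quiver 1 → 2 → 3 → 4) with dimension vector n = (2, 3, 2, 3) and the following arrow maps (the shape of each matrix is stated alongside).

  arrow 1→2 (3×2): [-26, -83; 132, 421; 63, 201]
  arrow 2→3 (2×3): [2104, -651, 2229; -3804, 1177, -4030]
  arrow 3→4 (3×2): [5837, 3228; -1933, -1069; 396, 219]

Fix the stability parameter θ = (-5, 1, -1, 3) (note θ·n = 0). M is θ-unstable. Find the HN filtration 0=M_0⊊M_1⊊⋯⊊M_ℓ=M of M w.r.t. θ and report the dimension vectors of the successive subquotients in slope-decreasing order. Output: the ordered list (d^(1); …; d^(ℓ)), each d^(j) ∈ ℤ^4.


Interval decomposition of M: I[1,4]^2, I[2,2], I[4,4].
HN type (ℓ=4): μ^(1)=3; μ^(2)=1; μ^(3)=0; μ^(4)=-5

((0, 0, 0, 3); (0, 1, 0, 0); (0, 2, 2, 0); (2, 0, 0, 0))


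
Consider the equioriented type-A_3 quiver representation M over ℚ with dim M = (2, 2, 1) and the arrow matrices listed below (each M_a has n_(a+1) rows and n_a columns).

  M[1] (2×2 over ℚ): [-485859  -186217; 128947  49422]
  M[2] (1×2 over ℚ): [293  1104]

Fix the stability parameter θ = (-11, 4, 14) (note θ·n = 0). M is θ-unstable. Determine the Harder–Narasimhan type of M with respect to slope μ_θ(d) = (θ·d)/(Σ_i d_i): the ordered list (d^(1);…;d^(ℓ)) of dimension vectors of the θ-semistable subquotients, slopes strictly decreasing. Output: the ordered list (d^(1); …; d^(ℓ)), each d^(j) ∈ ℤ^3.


Barcode: M ≅ I[1,2], I[1,3]. HN layers by μ_θ (3 steps, strictly decreasing):
  μ^(1)=14; μ^(2)=4; μ^(3)=-11

((0, 0, 1); (0, 2, 0); (2, 0, 0))


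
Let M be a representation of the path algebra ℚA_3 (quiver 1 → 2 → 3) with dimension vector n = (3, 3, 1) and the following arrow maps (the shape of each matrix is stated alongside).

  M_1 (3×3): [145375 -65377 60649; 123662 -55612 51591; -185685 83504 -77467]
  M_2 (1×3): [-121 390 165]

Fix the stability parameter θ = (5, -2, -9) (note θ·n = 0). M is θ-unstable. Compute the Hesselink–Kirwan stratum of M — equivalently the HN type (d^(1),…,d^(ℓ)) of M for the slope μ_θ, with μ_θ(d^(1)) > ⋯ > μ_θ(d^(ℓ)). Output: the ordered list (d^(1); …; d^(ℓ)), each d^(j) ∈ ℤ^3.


Interval decomposition of M: I[1,2]^2, I[1,3].
HN type (ℓ=2): μ^(1)=3/2; μ^(2)=-2

((2, 2, 0); (1, 1, 1))


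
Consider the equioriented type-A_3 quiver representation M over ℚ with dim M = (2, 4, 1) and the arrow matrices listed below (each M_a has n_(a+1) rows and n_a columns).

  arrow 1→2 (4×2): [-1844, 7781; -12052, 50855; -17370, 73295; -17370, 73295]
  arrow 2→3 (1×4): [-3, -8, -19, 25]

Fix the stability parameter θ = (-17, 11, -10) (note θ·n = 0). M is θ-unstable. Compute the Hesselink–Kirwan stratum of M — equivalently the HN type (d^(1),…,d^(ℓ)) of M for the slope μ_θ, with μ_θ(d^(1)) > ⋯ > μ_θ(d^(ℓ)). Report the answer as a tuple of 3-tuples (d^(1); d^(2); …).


Barcode: M ≅ I[1,2], I[1,3], I[2,2]^2. HN layers by μ_θ (3 steps, strictly decreasing):
  μ^(1)=11; μ^(2)=1/2; μ^(3)=-17

((0, 3, 0); (0, 1, 1); (2, 0, 0))


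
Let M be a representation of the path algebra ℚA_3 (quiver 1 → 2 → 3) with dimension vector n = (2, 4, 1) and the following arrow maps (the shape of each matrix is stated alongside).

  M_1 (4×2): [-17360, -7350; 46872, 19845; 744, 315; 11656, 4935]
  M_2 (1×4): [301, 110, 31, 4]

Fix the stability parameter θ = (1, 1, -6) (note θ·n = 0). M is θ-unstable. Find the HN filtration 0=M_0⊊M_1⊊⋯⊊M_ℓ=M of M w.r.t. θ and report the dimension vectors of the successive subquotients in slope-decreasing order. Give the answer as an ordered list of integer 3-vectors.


Via rank(M_{q-1}∘⋯∘M_p): M ≅ I[1,1], I[1,3], I[2,2]^3.
μ_θ-semistable layers: μ^(1)=1; μ^(2)=-4/3

((1, 3, 0); (1, 1, 1))


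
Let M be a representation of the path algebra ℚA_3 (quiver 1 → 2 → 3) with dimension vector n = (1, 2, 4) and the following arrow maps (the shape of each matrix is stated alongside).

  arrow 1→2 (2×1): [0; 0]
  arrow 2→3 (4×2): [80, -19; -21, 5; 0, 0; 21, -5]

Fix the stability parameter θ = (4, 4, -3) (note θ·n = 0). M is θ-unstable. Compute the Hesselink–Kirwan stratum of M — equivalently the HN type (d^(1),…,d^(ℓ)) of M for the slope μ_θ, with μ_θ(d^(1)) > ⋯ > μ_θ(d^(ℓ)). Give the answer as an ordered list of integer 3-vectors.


Via rank(M_{q-1}∘⋯∘M_p): M ≅ I[1,1], I[2,3]^2, I[3,3]^2.
μ_θ-semistable layers: μ^(1)=4; μ^(2)=1/2; μ^(3)=-3

((1, 0, 0); (0, 2, 2); (0, 0, 2))


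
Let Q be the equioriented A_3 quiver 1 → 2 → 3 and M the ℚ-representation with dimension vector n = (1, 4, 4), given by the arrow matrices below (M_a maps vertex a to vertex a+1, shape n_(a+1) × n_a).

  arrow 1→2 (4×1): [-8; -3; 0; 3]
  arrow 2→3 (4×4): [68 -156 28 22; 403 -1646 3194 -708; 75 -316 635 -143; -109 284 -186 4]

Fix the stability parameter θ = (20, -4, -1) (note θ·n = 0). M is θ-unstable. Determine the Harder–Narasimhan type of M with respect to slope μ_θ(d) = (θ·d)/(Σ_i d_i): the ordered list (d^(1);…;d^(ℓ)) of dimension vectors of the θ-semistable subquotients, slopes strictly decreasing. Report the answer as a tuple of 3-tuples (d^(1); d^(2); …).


Barcode: M ≅ I[1,3], I[2,3]^3. HN layers by μ_θ (3 steps, strictly decreasing):
  μ^(1)=5; μ^(2)=-1; μ^(3)=-4

((1, 1, 1); (0, 0, 3); (0, 3, 0))


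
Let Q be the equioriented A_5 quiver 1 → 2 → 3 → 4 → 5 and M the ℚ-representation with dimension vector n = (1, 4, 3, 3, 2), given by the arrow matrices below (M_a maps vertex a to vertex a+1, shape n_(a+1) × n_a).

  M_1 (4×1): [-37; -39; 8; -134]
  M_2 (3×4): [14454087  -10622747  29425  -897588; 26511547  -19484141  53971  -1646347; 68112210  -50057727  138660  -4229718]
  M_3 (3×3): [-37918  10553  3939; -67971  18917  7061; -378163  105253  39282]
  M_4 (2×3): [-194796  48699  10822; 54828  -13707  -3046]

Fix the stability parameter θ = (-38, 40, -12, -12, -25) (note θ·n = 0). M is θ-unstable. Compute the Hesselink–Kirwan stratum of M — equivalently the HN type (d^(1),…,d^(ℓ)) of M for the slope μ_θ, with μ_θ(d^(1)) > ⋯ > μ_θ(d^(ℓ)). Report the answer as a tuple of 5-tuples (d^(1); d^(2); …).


Interval decomposition of M: I[1,5], I[2,2], I[2,4]^2, I[5,5].
HN type (ℓ=5): μ^(1)=40; μ^(2)=16/3; μ^(3)=-9/4; μ^(4)=-25; μ^(5)=-38

((0, 1, 0, 0, 0); (0, 2, 2, 2, 0); (0, 1, 1, 1, 1); (0, 0, 0, 0, 1); (1, 0, 0, 0, 0))


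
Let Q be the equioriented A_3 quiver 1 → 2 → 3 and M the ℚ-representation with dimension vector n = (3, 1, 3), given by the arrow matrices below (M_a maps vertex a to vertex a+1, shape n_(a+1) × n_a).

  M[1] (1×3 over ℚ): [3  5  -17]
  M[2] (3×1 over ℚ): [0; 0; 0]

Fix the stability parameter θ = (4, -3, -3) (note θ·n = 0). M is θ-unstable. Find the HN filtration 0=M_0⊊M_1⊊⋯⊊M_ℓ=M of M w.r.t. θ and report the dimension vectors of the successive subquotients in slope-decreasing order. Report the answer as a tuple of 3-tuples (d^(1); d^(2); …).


Barcode: M ≅ I[1,1]^2, I[1,2], I[3,3]^3. HN layers by μ_θ (3 steps, strictly decreasing):
  μ^(1)=4; μ^(2)=1/2; μ^(3)=-3

((2, 0, 0); (1, 1, 0); (0, 0, 3))


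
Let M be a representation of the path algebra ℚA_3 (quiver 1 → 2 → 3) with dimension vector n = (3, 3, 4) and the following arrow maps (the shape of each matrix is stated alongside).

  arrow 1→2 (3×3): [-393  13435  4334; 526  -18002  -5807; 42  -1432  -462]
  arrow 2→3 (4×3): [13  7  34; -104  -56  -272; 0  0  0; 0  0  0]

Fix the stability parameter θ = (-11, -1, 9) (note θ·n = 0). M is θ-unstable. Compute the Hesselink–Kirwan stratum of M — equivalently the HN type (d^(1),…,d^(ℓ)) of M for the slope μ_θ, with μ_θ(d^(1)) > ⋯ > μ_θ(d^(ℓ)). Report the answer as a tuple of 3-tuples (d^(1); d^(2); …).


Via rank(M_{q-1}∘⋯∘M_p): M ≅ I[1,2]^2, I[1,3], I[3,3]^3.
μ_θ-semistable layers: μ^(1)=9; μ^(2)=-1; μ^(3)=-11

((0, 0, 4); (0, 3, 0); (3, 0, 0))


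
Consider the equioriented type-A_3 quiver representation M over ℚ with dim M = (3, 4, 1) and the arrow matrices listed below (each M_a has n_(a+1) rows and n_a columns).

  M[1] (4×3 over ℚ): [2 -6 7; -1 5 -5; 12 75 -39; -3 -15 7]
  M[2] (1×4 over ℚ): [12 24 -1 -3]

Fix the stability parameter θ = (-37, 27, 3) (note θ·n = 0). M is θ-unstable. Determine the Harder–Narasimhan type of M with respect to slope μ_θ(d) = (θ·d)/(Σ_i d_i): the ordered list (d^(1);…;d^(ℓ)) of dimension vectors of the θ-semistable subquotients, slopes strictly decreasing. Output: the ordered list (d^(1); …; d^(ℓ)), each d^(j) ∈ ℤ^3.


Barcode: M ≅ I[1,2]^2, I[1,3], I[2,2]. HN layers by μ_θ (3 steps, strictly decreasing):
  μ^(1)=27; μ^(2)=15; μ^(3)=-37

((0, 3, 0); (0, 1, 1); (3, 0, 0))


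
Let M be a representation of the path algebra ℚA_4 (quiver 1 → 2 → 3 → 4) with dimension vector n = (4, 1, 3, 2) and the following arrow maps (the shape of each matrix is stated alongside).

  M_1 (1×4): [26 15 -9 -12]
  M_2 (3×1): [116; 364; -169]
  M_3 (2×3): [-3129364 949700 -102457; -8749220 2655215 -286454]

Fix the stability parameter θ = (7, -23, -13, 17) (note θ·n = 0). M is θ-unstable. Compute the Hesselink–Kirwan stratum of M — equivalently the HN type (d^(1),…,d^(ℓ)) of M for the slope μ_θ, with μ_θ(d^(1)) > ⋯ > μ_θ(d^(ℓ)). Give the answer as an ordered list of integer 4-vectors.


Interval decomposition of M: I[1,1]^3, I[1,4], I[3,3], I[3,4].
HN type (ℓ=4): μ^(1)=17; μ^(2)=7; μ^(3)=-29/3; μ^(4)=-13

((0, 0, 0, 2); (3, 0, 0, 0); (1, 1, 1, 0); (0, 0, 2, 0))


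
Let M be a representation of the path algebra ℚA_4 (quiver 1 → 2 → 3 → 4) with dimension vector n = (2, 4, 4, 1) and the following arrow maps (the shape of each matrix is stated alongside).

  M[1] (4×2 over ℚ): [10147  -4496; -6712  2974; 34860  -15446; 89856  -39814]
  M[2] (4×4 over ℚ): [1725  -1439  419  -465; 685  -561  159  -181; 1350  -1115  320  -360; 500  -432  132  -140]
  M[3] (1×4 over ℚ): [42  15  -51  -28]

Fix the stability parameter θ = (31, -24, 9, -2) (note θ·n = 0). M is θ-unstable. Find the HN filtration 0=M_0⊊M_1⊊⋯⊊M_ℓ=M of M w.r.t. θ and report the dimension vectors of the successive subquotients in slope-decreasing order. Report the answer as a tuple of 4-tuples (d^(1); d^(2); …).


Barcode: M ≅ I[1,3], I[1,4], I[2,2]^2, I[3,3]^2. HN layers by μ_θ (3 steps, strictly decreasing):
  μ^(1)=9; μ^(2)=7/2; μ^(3)=-24

((0, 0, 3, 0); (2, 2, 1, 1); (0, 2, 0, 0))


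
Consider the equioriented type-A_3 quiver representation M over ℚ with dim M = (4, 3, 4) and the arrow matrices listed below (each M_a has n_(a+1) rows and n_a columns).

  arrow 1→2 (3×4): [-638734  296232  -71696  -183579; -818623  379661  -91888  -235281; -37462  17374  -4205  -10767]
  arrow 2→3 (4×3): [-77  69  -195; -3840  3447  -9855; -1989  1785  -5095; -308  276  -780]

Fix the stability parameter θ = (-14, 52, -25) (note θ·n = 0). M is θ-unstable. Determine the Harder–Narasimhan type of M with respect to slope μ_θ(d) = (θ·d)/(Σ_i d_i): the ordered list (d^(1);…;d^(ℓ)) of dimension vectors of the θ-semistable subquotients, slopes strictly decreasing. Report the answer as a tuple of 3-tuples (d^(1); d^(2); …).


Interval decomposition of M: I[1,1], I[1,2], I[1,3]^2, I[3,3]^2.
HN type (ℓ=4): μ^(1)=52; μ^(2)=27/2; μ^(3)=-14; μ^(4)=-25

((0, 1, 0); (0, 2, 2); (4, 0, 0); (0, 0, 2))


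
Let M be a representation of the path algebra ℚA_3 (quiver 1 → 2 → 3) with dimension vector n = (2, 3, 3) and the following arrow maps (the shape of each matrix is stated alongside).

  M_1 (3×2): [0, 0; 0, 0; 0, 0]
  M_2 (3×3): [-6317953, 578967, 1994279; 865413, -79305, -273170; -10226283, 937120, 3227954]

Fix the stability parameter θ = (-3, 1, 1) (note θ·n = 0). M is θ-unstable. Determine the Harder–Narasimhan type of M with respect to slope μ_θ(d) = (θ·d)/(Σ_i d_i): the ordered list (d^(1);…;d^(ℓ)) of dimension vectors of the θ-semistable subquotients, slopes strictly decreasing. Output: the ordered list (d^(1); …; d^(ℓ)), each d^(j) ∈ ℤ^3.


Barcode: M ≅ I[1,1]^2, I[2,3]^3. HN layers by μ_θ (2 steps, strictly decreasing):
  μ^(1)=1; μ^(2)=-3

((0, 3, 3); (2, 0, 0))


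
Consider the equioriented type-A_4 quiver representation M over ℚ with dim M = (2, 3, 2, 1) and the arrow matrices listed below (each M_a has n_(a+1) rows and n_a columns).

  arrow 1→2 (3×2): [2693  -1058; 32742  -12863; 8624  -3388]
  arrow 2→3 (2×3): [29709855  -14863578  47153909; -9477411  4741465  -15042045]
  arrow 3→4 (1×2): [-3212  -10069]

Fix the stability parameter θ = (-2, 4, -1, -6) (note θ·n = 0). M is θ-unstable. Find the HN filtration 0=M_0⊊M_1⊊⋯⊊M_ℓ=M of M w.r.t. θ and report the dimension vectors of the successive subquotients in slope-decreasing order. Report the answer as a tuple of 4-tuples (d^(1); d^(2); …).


Interval decomposition of M: I[1,3], I[1,4], I[2,2].
HN type (ℓ=4): μ^(1)=4; μ^(2)=3/2; μ^(3)=-1; μ^(4)=-2

((0, 1, 0, 0); (0, 1, 1, 0); (0, 1, 1, 1); (2, 0, 0, 0))


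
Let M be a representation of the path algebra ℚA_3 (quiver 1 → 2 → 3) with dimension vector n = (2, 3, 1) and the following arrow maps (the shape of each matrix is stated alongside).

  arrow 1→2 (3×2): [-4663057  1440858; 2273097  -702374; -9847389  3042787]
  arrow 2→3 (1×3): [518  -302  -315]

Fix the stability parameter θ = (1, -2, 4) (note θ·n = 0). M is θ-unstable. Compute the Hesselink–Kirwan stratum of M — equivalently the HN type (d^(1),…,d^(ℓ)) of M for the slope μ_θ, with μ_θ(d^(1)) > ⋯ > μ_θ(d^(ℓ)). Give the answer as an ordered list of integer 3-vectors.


Via rank(M_{q-1}∘⋯∘M_p): M ≅ I[1,2], I[1,3], I[2,2].
μ_θ-semistable layers: μ^(1)=4; μ^(2)=-1/2; μ^(3)=-2

((0, 0, 1); (2, 2, 0); (0, 1, 0))
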